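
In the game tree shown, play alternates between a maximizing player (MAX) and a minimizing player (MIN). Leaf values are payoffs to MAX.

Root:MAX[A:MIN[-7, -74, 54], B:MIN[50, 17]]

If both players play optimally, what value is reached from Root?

A (MIN): min(-7, -74, 54) = -74
B (MIN): min(50, 17) = 17
Root (MAX): max(-74, 17) = 17

17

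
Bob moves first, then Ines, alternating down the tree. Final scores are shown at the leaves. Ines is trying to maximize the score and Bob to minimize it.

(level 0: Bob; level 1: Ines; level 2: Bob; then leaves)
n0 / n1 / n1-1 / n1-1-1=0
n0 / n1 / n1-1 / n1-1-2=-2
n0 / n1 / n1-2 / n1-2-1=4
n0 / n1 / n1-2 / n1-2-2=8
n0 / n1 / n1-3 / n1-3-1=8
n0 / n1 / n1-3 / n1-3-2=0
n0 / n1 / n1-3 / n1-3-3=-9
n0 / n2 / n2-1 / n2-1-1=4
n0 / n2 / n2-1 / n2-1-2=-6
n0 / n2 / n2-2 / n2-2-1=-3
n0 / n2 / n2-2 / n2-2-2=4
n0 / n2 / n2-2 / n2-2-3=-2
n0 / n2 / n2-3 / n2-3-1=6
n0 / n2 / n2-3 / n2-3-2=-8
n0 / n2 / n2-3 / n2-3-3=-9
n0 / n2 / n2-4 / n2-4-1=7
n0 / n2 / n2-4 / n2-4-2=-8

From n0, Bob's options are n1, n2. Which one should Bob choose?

n2

n1-1 (Bob): min(0, -2) = -2
n1-2 (Bob): min(4, 8) = 4
n1-3 (Bob): min(8, 0, -9) = -9
n1 (Ines): max(-2, 4, -9) = 4
n2-1 (Bob): min(4, -6) = -6
n2-2 (Bob): min(-3, 4, -2) = -3
n2-3 (Bob): min(6, -8, -9) = -9
n2-4 (Bob): min(7, -8) = -8
n2 (Ines): max(-6, -3, -9, -8) = -3
n0 (Bob): min(4, -3) = -3
Bob at n0 wants the lowest of {n1=4, n2=-3}, so chooses n2.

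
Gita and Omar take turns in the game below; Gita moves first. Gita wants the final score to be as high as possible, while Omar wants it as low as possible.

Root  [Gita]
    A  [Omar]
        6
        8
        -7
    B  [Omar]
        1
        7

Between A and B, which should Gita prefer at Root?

A (Omar): min(6, 8, -7) = -7
B (Omar): min(1, 7) = 1
Gita prefers the higher value; A=-7, B=1. B is better since 1 > -7.

B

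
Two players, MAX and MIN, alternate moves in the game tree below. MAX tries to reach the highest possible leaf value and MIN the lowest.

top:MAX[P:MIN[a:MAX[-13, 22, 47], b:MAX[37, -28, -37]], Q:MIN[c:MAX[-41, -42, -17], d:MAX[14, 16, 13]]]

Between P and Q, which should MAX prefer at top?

a (MAX): max(-13, 22, 47) = 47
b (MAX): max(37, -28, -37) = 37
P (MIN): min(47, 37) = 37
c (MAX): max(-41, -42, -17) = -17
d (MAX): max(14, 16, 13) = 16
Q (MIN): min(-17, 16) = -17
MAX prefers the higher value; P=37, Q=-17. P is better since 37 > -17.

P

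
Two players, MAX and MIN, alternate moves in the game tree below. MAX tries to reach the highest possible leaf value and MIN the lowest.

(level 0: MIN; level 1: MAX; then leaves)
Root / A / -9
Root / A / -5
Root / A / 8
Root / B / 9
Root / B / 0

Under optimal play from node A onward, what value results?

A (MAX): max(-9, -5, 8) = 8

8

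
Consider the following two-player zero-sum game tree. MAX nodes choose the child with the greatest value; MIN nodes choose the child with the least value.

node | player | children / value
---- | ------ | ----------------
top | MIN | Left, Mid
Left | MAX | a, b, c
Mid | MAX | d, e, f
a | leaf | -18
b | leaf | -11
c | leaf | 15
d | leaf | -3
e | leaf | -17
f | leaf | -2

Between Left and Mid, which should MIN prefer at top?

Mid

Left (MAX): max(-18, -11, 15) = 15
Mid (MAX): max(-3, -17, -2) = -2
MIN prefers the lower value; Left=15, Mid=-2. Mid is better since -2 < 15.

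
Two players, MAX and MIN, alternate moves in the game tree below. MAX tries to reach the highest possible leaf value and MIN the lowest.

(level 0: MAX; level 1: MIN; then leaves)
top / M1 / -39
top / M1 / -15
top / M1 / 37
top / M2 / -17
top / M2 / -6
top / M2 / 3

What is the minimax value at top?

-17

M1 (MIN): min(-39, -15, 37) = -39
M2 (MIN): min(-17, -6, 3) = -17
top (MAX): max(-39, -17) = -17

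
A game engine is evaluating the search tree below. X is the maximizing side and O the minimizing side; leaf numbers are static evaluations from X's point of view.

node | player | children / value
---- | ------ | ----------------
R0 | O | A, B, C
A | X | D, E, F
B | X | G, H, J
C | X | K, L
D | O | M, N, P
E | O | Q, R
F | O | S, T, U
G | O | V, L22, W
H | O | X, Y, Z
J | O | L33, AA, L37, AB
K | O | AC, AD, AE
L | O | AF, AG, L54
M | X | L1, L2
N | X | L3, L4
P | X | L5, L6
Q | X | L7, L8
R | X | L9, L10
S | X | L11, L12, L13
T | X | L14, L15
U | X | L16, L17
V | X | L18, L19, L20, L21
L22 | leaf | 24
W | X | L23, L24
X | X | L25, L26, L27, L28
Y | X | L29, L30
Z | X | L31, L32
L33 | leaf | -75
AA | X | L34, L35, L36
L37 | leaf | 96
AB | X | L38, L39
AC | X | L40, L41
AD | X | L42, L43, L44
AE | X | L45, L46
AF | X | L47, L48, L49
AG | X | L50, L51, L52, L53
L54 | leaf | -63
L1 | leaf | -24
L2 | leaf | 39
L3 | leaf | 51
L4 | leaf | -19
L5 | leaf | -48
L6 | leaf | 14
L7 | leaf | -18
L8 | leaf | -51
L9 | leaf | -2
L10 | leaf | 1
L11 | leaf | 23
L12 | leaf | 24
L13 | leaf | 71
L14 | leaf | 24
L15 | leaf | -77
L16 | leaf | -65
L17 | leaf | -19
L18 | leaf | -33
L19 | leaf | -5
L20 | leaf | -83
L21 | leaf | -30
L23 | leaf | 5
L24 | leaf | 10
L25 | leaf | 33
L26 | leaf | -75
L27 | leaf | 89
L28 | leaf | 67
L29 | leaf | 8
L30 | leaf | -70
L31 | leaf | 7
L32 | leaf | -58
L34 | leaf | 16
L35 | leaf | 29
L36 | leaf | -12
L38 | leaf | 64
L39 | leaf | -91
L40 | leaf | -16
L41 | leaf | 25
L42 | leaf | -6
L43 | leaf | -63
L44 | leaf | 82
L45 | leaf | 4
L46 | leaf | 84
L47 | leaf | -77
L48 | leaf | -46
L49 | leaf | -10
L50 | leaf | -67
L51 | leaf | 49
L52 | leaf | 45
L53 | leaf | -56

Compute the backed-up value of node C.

AC (X): max(-16, 25) = 25
AD (X): max(-6, -63, 82) = 82
AE (X): max(4, 84) = 84
K (O): min(25, 82, 84) = 25
AF (X): max(-77, -46, -10) = -10
AG (X): max(-67, 49, 45, -56) = 49
L (O): min(-10, 49, -63) = -63
C (X): max(25, -63) = 25

25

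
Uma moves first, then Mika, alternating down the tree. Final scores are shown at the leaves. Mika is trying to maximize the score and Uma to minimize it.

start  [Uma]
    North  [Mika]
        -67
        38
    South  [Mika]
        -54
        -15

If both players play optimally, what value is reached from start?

-15

North (Mika): max(-67, 38) = 38
South (Mika): max(-54, -15) = -15
start (Uma): min(38, -15) = -15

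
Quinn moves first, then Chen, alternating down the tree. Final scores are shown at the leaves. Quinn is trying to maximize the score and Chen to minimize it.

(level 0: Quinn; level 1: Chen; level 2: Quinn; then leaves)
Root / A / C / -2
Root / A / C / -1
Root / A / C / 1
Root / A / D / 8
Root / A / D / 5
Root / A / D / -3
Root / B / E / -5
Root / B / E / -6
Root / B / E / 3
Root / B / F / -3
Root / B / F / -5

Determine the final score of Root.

1

C (Quinn): max(-2, -1, 1) = 1
D (Quinn): max(8, 5, -3) = 8
A (Chen): min(1, 8) = 1
E (Quinn): max(-5, -6, 3) = 3
F (Quinn): max(-3, -5) = -3
B (Chen): min(3, -3) = -3
Root (Quinn): max(1, -3) = 1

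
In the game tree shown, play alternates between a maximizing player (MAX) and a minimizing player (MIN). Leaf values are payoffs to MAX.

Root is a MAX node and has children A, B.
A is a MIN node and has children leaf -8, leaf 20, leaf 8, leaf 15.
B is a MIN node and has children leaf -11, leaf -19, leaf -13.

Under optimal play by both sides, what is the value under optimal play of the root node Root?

A (MIN): min(-8, 20, 8, 15) = -8
B (MIN): min(-11, -19, -13) = -19
Root (MAX): max(-8, -19) = -8

-8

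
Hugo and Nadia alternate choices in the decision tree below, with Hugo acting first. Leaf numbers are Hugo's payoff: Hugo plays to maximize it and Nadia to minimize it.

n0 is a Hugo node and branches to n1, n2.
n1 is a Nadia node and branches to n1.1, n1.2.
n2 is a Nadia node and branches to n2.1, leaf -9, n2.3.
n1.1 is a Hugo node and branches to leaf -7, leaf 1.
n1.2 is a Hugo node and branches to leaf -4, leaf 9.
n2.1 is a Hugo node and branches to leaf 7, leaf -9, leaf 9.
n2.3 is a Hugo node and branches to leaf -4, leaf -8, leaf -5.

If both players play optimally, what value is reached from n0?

n1.1 (Hugo): max(-7, 1) = 1
n1.2 (Hugo): max(-4, 9) = 9
n1 (Nadia): min(1, 9) = 1
n2.1 (Hugo): max(7, -9, 9) = 9
n2.3 (Hugo): max(-4, -8, -5) = -4
n2 (Nadia): min(9, -9, -4) = -9
n0 (Hugo): max(1, -9) = 1

1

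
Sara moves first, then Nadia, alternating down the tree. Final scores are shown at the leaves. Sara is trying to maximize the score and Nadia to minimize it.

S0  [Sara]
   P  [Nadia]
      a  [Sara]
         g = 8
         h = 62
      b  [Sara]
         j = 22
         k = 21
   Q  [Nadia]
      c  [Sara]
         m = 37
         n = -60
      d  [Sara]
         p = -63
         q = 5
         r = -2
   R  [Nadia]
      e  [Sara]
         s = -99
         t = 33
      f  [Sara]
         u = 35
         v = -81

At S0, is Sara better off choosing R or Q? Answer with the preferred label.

R

e (Sara): max(-99, 33) = 33
f (Sara): max(35, -81) = 35
R (Nadia): min(33, 35) = 33
c (Sara): max(37, -60) = 37
d (Sara): max(-63, 5, -2) = 5
Q (Nadia): min(37, 5) = 5
Sara prefers the higher value; R=33, Q=5. R is better since 33 > 5.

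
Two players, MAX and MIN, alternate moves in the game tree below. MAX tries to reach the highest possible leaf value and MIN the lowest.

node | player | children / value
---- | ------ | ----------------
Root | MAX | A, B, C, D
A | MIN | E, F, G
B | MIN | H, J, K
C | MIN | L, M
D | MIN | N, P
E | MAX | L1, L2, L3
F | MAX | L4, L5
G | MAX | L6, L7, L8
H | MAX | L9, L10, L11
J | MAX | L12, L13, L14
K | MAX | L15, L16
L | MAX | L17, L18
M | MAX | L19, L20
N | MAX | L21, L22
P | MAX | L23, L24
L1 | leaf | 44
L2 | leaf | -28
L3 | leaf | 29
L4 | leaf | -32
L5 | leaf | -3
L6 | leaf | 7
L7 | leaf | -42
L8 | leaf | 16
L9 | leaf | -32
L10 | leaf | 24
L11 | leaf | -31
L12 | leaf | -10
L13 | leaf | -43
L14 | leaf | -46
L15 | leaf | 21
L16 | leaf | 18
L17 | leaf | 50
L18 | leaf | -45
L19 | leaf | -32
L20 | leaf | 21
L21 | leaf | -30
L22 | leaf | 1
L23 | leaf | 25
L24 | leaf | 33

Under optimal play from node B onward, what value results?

-10

H (MAX): max(-32, 24, -31) = 24
J (MAX): max(-10, -43, -46) = -10
K (MAX): max(21, 18) = 21
B (MIN): min(24, -10, 21) = -10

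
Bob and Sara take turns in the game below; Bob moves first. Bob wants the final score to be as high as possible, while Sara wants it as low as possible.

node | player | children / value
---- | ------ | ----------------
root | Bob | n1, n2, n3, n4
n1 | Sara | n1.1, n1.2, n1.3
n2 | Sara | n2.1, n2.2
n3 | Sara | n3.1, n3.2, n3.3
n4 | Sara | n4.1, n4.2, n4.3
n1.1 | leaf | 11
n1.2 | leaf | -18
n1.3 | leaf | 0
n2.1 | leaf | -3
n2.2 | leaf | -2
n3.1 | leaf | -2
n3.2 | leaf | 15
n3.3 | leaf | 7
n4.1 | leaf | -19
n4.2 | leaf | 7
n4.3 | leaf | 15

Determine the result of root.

n1 (Sara): min(11, -18, 0) = -18
n2 (Sara): min(-3, -2) = -3
n3 (Sara): min(-2, 15, 7) = -2
n4 (Sara): min(-19, 7, 15) = -19
root (Bob): max(-18, -3, -2, -19) = -2

-2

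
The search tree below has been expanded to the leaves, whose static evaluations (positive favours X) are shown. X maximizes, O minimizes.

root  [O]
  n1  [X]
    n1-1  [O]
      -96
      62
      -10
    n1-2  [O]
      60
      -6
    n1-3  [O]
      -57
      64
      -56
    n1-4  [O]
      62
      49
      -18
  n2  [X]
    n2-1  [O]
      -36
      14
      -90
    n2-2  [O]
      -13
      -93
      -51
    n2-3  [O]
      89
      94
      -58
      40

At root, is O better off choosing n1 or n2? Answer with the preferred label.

n2

n1-1 (O): min(-96, 62, -10) = -96
n1-2 (O): min(60, -6) = -6
n1-3 (O): min(-57, 64, -56) = -57
n1-4 (O): min(62, 49, -18) = -18
n1 (X): max(-96, -6, -57, -18) = -6
n2-1 (O): min(-36, 14, -90) = -90
n2-2 (O): min(-13, -93, -51) = -93
n2-3 (O): min(89, 94, -58, 40) = -58
n2 (X): max(-90, -93, -58) = -58
O prefers the lower value; n1=-6, n2=-58. n2 is better since -58 < -6.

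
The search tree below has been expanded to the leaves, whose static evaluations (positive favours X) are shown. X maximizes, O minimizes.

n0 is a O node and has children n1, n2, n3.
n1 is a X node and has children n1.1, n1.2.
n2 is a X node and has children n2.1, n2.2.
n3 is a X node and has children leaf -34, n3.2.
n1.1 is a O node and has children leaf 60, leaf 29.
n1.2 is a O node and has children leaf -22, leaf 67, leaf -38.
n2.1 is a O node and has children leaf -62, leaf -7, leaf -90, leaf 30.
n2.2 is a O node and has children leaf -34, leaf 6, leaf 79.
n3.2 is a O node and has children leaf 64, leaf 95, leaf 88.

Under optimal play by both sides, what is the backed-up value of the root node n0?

n1.1 (O): min(60, 29) = 29
n1.2 (O): min(-22, 67, -38) = -38
n1 (X): max(29, -38) = 29
n2.1 (O): min(-62, -7, -90, 30) = -90
n2.2 (O): min(-34, 6, 79) = -34
n2 (X): max(-90, -34) = -34
n3.2 (O): min(64, 95, 88) = 64
n3 (X): max(-34, 64) = 64
n0 (O): min(29, -34, 64) = -34

-34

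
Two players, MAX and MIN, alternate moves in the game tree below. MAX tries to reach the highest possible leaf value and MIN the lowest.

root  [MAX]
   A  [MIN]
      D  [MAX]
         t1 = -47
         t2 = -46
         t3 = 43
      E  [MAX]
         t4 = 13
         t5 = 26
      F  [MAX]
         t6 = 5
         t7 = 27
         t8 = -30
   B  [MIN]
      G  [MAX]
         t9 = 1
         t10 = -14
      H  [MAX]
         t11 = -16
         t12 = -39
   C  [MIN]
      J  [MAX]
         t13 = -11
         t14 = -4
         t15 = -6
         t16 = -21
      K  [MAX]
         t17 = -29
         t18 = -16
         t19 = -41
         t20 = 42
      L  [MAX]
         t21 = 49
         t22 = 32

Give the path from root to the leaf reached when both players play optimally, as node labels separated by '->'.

D (MAX): max(-47, -46, 43) = 43
E (MAX): max(13, 26) = 26
F (MAX): max(5, 27, -30) = 27
A (MIN): min(43, 26, 27) = 26
G (MAX): max(1, -14) = 1
H (MAX): max(-16, -39) = -16
B (MIN): min(1, -16) = -16
J (MAX): max(-11, -4, -6, -21) = -4
K (MAX): max(-29, -16, -41, 42) = 42
L (MAX): max(49, 32) = 49
C (MIN): min(-4, 42, 49) = -4
root (MAX): max(26, -16, -4) = 26
At root, MAX picks A (highest: 26).
At A, MIN picks E (lowest: 26).
At E, MAX picks t5 (highest: 26).
Terminal value 26.

root -> A -> E -> t5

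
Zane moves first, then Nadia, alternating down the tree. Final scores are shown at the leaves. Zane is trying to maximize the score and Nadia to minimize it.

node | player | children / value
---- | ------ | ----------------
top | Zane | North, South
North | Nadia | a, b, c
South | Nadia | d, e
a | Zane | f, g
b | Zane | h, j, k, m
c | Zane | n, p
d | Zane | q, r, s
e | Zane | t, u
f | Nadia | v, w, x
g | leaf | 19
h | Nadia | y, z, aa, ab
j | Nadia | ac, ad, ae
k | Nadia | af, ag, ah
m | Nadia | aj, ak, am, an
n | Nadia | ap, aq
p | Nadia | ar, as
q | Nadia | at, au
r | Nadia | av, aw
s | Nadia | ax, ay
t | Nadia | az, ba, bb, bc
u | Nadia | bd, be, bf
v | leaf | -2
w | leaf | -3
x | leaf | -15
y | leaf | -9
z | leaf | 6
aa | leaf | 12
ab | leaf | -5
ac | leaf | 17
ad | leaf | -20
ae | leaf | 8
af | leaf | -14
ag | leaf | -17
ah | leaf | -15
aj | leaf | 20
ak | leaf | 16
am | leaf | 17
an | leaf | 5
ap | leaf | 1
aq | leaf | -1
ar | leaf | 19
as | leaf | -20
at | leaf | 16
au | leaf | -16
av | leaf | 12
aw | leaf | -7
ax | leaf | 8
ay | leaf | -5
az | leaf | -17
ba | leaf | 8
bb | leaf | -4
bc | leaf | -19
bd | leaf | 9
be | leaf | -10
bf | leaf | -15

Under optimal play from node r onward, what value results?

r (Nadia): min(12, -7) = -7

-7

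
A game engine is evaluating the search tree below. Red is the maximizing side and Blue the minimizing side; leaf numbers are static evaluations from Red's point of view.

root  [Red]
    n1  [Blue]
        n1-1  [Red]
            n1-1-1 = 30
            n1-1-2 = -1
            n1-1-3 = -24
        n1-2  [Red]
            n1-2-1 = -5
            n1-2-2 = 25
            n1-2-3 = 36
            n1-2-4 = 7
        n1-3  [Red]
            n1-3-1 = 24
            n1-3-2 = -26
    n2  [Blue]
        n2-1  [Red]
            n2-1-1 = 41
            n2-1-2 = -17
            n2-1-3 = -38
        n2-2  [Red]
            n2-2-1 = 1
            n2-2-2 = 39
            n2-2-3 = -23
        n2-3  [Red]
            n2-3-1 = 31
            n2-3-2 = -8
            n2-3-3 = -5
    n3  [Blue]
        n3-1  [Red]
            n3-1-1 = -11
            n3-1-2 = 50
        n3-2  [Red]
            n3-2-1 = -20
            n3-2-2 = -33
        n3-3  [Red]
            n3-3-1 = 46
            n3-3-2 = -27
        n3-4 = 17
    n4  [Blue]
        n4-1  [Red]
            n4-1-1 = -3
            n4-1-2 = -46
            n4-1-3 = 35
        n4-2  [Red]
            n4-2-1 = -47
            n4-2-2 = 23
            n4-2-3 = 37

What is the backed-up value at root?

n1-1 (Red): max(30, -1, -24) = 30
n1-2 (Red): max(-5, 25, 36, 7) = 36
n1-3 (Red): max(24, -26) = 24
n1 (Blue): min(30, 36, 24) = 24
n2-1 (Red): max(41, -17, -38) = 41
n2-2 (Red): max(1, 39, -23) = 39
n2-3 (Red): max(31, -8, -5) = 31
n2 (Blue): min(41, 39, 31) = 31
n3-1 (Red): max(-11, 50) = 50
n3-2 (Red): max(-20, -33) = -20
n3-3 (Red): max(46, -27) = 46
n3 (Blue): min(50, -20, 46, 17) = -20
n4-1 (Red): max(-3, -46, 35) = 35
n4-2 (Red): max(-47, 23, 37) = 37
n4 (Blue): min(35, 37) = 35
root (Red): max(24, 31, -20, 35) = 35

35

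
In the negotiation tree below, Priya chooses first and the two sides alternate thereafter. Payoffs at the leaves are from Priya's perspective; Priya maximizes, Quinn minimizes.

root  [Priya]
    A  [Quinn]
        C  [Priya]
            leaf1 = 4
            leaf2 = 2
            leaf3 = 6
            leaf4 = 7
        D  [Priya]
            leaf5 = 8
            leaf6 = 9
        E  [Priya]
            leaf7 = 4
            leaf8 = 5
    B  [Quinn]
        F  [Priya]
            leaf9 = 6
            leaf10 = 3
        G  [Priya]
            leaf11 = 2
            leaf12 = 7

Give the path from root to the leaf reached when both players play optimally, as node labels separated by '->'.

C (Priya): max(4, 2, 6, 7) = 7
D (Priya): max(8, 9) = 9
E (Priya): max(4, 5) = 5
A (Quinn): min(7, 9, 5) = 5
F (Priya): max(6, 3) = 6
G (Priya): max(2, 7) = 7
B (Quinn): min(6, 7) = 6
root (Priya): max(5, 6) = 6
At root, Priya picks B (highest: 6).
At B, Quinn picks F (lowest: 6).
At F, Priya picks leaf9 (highest: 6).
Terminal value 6.

root -> B -> F -> leaf9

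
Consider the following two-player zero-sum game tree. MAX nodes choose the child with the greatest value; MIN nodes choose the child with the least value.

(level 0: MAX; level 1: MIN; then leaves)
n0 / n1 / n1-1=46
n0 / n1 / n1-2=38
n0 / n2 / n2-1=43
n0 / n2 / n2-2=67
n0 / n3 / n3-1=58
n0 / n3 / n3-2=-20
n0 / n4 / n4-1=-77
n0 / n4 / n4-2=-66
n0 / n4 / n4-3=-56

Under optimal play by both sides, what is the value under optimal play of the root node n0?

43

n1 (MIN): min(46, 38) = 38
n2 (MIN): min(43, 67) = 43
n3 (MIN): min(58, -20) = -20
n4 (MIN): min(-77, -66, -56) = -77
n0 (MAX): max(38, 43, -20, -77) = 43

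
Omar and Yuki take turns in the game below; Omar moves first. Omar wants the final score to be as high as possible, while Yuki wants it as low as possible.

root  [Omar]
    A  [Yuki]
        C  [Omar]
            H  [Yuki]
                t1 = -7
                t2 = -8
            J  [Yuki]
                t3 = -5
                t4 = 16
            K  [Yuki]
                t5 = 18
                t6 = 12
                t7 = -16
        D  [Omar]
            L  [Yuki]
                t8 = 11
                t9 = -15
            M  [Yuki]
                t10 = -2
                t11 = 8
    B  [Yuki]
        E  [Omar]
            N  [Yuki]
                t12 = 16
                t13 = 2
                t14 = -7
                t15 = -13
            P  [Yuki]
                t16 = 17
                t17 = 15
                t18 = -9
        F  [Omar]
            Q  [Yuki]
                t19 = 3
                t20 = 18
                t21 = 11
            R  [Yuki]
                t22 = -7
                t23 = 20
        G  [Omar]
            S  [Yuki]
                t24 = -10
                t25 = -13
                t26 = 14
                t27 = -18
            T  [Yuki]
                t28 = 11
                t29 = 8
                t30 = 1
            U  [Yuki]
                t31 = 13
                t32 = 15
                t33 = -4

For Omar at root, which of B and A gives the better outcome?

A

N (Yuki): min(16, 2, -7, -13) = -13
P (Yuki): min(17, 15, -9) = -9
E (Omar): max(-13, -9) = -9
Q (Yuki): min(3, 18, 11) = 3
R (Yuki): min(-7, 20) = -7
F (Omar): max(3, -7) = 3
S (Yuki): min(-10, -13, 14, -18) = -18
T (Yuki): min(11, 8, 1) = 1
U (Yuki): min(13, 15, -4) = -4
G (Omar): max(-18, 1, -4) = 1
B (Yuki): min(-9, 3, 1) = -9
H (Yuki): min(-7, -8) = -8
J (Yuki): min(-5, 16) = -5
K (Yuki): min(18, 12, -16) = -16
C (Omar): max(-8, -5, -16) = -5
L (Yuki): min(11, -15) = -15
M (Yuki): min(-2, 8) = -2
D (Omar): max(-15, -2) = -2
A (Yuki): min(-5, -2) = -5
Omar prefers the higher value; B=-9, A=-5. A is better since -5 > -9.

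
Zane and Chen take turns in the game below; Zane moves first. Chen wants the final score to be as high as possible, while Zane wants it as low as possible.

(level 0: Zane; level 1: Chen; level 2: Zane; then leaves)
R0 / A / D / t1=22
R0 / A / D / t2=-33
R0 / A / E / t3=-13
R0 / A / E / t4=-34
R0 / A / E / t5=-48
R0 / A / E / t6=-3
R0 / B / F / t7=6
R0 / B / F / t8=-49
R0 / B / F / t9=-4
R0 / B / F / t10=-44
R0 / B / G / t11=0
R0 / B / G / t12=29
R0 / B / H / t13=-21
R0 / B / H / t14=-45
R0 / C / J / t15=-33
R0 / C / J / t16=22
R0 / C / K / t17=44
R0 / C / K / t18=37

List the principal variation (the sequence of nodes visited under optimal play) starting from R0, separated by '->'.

D (Zane): min(22, -33) = -33
E (Zane): min(-13, -34, -48, -3) = -48
A (Chen): max(-33, -48) = -33
F (Zane): min(6, -49, -4, -44) = -49
G (Zane): min(0, 29) = 0
H (Zane): min(-21, -45) = -45
B (Chen): max(-49, 0, -45) = 0
J (Zane): min(-33, 22) = -33
K (Zane): min(44, 37) = 37
C (Chen): max(-33, 37) = 37
R0 (Zane): min(-33, 0, 37) = -33
At R0, Zane picks A (lowest: -33).
At A, Chen picks D (highest: -33).
At D, Zane picks t2 (lowest: -33).
Terminal value -33.

R0 -> A -> D -> t2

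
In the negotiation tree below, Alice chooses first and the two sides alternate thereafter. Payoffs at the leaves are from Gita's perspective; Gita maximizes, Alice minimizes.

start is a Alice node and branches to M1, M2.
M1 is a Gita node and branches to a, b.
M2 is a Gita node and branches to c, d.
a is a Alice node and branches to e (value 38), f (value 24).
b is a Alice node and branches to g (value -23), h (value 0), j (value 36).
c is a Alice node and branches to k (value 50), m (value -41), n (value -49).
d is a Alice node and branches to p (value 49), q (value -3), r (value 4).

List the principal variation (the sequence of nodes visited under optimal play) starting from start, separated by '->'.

start -> M2 -> d -> q

a (Alice): min(38, 24) = 24
b (Alice): min(-23, 0, 36) = -23
M1 (Gita): max(24, -23) = 24
c (Alice): min(50, -41, -49) = -49
d (Alice): min(49, -3, 4) = -3
M2 (Gita): max(-49, -3) = -3
start (Alice): min(24, -3) = -3
At start, Alice picks M2 (lowest: -3).
At M2, Gita picks d (highest: -3).
At d, Alice picks q (lowest: -3).
Terminal value -3.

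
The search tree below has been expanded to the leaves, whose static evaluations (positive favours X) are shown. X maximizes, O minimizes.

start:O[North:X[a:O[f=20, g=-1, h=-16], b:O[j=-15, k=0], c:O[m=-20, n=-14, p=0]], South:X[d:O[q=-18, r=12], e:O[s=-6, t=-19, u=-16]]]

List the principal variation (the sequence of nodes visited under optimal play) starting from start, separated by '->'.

start -> South -> d -> q

a (O): min(20, -1, -16) = -16
b (O): min(-15, 0) = -15
c (O): min(-20, -14, 0) = -20
North (X): max(-16, -15, -20) = -15
d (O): min(-18, 12) = -18
e (O): min(-6, -19, -16) = -19
South (X): max(-18, -19) = -18
start (O): min(-15, -18) = -18
At start, O picks South (lowest: -18).
At South, X picks d (highest: -18).
At d, O picks q (lowest: -18).
Terminal value -18.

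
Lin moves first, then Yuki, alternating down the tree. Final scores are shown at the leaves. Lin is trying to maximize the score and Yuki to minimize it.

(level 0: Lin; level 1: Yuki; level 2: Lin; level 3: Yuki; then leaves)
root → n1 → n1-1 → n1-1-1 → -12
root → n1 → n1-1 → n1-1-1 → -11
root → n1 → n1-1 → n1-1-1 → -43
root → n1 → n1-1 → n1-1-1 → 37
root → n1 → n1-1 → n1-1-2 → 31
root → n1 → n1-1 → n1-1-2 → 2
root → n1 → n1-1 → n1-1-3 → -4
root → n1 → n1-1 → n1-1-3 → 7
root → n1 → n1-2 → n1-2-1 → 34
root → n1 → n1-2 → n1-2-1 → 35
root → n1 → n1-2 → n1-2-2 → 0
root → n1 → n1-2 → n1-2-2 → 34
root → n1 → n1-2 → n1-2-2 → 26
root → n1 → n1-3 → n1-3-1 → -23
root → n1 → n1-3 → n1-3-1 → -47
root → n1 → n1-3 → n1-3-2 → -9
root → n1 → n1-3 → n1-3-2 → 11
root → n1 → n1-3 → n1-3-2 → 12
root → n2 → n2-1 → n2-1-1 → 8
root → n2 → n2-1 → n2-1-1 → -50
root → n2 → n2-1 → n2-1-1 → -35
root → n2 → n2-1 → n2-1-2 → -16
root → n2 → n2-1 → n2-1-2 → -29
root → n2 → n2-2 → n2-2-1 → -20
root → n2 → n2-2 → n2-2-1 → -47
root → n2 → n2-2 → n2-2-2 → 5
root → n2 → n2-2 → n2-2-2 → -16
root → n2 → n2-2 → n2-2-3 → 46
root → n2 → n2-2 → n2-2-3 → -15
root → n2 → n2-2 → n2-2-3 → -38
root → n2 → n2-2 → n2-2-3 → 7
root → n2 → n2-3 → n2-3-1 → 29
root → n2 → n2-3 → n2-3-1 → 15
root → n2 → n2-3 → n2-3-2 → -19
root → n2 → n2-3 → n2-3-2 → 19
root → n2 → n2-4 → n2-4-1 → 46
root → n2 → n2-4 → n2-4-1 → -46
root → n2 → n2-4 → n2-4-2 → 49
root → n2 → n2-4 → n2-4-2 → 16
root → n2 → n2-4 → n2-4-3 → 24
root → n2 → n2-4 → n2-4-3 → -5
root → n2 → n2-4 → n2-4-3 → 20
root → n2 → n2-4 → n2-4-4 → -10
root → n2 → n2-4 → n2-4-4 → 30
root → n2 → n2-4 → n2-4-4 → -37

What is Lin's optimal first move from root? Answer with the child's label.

n1-1-1 (Yuki): min(-12, -11, -43, 37) = -43
n1-1-2 (Yuki): min(31, 2) = 2
n1-1-3 (Yuki): min(-4, 7) = -4
n1-1 (Lin): max(-43, 2, -4) = 2
n1-2-1 (Yuki): min(34, 35) = 34
n1-2-2 (Yuki): min(0, 34, 26) = 0
n1-2 (Lin): max(34, 0) = 34
n1-3-1 (Yuki): min(-23, -47) = -47
n1-3-2 (Yuki): min(-9, 11, 12) = -9
n1-3 (Lin): max(-47, -9) = -9
n1 (Yuki): min(2, 34, -9) = -9
n2-1-1 (Yuki): min(8, -50, -35) = -50
n2-1-2 (Yuki): min(-16, -29) = -29
n2-1 (Lin): max(-50, -29) = -29
n2-2-1 (Yuki): min(-20, -47) = -47
n2-2-2 (Yuki): min(5, -16) = -16
n2-2-3 (Yuki): min(46, -15, -38, 7) = -38
n2-2 (Lin): max(-47, -16, -38) = -16
n2-3-1 (Yuki): min(29, 15) = 15
n2-3-2 (Yuki): min(-19, 19) = -19
n2-3 (Lin): max(15, -19) = 15
n2-4-1 (Yuki): min(46, -46) = -46
n2-4-2 (Yuki): min(49, 16) = 16
n2-4-3 (Yuki): min(24, -5, 20) = -5
n2-4-4 (Yuki): min(-10, 30, -37) = -37
n2-4 (Lin): max(-46, 16, -5, -37) = 16
n2 (Yuki): min(-29, -16, 15, 16) = -29
root (Lin): max(-9, -29) = -9
Lin at root wants the highest of {n1=-9, n2=-29}, so chooses n1.

n1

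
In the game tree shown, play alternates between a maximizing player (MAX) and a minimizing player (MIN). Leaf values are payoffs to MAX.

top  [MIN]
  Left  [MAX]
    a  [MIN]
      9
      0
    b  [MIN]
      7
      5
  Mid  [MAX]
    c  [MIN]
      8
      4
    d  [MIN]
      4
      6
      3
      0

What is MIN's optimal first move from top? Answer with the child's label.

a (MIN): min(9, 0) = 0
b (MIN): min(7, 5) = 5
Left (MAX): max(0, 5) = 5
c (MIN): min(8, 4) = 4
d (MIN): min(4, 6, 3, 0) = 0
Mid (MAX): max(4, 0) = 4
top (MIN): min(5, 4) = 4
MIN at top wants the lowest of {Left=5, Mid=4}, so chooses Mid.

Mid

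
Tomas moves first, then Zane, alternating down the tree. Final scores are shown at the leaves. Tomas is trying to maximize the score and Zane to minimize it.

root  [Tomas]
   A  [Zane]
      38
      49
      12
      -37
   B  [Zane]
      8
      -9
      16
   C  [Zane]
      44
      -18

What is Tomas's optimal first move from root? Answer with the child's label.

A (Zane): min(38, 49, 12, -37) = -37
B (Zane): min(8, -9, 16) = -9
C (Zane): min(44, -18) = -18
root (Tomas): max(-37, -9, -18) = -9
Tomas at root wants the highest of {A=-37, B=-9, C=-18}, so chooses B.

B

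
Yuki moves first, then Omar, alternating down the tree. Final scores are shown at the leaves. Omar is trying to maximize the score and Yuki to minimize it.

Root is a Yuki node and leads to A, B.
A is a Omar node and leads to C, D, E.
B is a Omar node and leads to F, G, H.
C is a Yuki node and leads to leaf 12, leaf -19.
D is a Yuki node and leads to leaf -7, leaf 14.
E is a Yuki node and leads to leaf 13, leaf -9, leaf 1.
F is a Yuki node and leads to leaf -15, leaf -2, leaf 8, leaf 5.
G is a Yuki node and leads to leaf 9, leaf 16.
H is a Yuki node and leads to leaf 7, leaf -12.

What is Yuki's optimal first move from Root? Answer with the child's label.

A

C (Yuki): min(12, -19) = -19
D (Yuki): min(-7, 14) = -7
E (Yuki): min(13, -9, 1) = -9
A (Omar): max(-19, -7, -9) = -7
F (Yuki): min(-15, -2, 8, 5) = -15
G (Yuki): min(9, 16) = 9
H (Yuki): min(7, -12) = -12
B (Omar): max(-15, 9, -12) = 9
Root (Yuki): min(-7, 9) = -7
Yuki at Root wants the lowest of {A=-7, B=9}, so chooses A.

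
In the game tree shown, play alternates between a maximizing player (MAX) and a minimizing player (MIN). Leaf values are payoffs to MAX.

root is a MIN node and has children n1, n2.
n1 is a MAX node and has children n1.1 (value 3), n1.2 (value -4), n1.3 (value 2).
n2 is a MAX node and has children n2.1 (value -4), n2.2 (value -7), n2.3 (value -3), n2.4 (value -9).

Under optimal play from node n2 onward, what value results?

n2 (MAX): max(-4, -7, -3, -9) = -3

-3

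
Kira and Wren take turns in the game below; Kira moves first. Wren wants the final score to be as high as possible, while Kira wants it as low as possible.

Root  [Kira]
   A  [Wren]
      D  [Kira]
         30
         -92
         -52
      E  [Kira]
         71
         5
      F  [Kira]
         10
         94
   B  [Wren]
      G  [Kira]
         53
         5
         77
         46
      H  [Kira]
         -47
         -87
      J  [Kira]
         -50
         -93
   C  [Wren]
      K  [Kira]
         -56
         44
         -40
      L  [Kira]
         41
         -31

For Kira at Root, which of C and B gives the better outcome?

C

K (Kira): min(-56, 44, -40) = -56
L (Kira): min(41, -31) = -31
C (Wren): max(-56, -31) = -31
G (Kira): min(53, 5, 77, 46) = 5
H (Kira): min(-47, -87) = -87
J (Kira): min(-50, -93) = -93
B (Wren): max(5, -87, -93) = 5
Kira prefers the lower value; C=-31, B=5. C is better since -31 < 5.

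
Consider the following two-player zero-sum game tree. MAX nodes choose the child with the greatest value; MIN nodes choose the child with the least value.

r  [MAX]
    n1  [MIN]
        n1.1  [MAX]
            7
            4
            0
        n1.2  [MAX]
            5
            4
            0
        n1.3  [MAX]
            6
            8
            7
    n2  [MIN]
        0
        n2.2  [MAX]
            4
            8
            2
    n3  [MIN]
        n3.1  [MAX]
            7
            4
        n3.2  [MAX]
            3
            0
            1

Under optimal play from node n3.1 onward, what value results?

n3.1 (MAX): max(7, 4) = 7

7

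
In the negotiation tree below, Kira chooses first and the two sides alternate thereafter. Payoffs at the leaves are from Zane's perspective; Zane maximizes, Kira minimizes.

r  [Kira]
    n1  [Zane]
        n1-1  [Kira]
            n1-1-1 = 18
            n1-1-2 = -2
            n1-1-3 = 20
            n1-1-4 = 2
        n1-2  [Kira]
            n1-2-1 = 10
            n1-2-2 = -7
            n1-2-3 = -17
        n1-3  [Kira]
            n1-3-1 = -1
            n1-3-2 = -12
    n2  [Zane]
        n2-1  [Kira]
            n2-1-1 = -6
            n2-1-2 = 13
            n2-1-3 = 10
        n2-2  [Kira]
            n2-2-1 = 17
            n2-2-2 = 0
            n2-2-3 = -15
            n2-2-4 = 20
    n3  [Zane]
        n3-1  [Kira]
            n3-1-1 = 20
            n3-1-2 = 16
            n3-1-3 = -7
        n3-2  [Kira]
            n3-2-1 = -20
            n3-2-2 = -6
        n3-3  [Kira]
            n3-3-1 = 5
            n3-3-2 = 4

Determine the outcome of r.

n1-1 (Kira): min(18, -2, 20, 2) = -2
n1-2 (Kira): min(10, -7, -17) = -17
n1-3 (Kira): min(-1, -12) = -12
n1 (Zane): max(-2, -17, -12) = -2
n2-1 (Kira): min(-6, 13, 10) = -6
n2-2 (Kira): min(17, 0, -15, 20) = -15
n2 (Zane): max(-6, -15) = -6
n3-1 (Kira): min(20, 16, -7) = -7
n3-2 (Kira): min(-20, -6) = -20
n3-3 (Kira): min(5, 4) = 4
n3 (Zane): max(-7, -20, 4) = 4
r (Kira): min(-2, -6, 4) = -6

-6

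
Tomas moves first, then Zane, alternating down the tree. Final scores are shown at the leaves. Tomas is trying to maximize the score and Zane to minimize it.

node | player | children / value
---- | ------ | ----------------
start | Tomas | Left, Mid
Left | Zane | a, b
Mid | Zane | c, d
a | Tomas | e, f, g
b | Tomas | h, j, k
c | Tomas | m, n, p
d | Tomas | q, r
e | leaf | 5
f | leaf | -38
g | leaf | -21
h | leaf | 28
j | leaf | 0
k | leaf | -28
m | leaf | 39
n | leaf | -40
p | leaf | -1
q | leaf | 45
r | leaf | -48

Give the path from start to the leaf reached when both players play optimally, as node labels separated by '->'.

start -> Mid -> c -> m

a (Tomas): max(5, -38, -21) = 5
b (Tomas): max(28, 0, -28) = 28
Left (Zane): min(5, 28) = 5
c (Tomas): max(39, -40, -1) = 39
d (Tomas): max(45, -48) = 45
Mid (Zane): min(39, 45) = 39
start (Tomas): max(5, 39) = 39
At start, Tomas picks Mid (highest: 39).
At Mid, Zane picks c (lowest: 39).
At c, Tomas picks m (highest: 39).
Terminal value 39.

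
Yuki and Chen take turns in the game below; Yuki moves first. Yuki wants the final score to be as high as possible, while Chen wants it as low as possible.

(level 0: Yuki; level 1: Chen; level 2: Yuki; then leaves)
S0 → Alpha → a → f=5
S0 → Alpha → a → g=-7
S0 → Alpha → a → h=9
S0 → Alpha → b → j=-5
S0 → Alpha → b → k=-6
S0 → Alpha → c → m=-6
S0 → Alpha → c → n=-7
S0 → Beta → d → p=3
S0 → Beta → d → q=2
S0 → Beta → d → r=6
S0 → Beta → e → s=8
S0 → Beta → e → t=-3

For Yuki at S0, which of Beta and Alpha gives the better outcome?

d (Yuki): max(3, 2, 6) = 6
e (Yuki): max(8, -3) = 8
Beta (Chen): min(6, 8) = 6
a (Yuki): max(5, -7, 9) = 9
b (Yuki): max(-5, -6) = -5
c (Yuki): max(-6, -7) = -6
Alpha (Chen): min(9, -5, -6) = -6
Yuki prefers the higher value; Beta=6, Alpha=-6. Beta is better since 6 > -6.

Beta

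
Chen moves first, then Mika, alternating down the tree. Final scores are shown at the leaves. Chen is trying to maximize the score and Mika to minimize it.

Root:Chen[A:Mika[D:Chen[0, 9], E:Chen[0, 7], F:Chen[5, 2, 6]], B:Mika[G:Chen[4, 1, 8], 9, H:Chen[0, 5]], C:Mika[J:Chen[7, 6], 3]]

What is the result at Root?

6

D (Chen): max(0, 9) = 9
E (Chen): max(0, 7) = 7
F (Chen): max(5, 2, 6) = 6
A (Mika): min(9, 7, 6) = 6
G (Chen): max(4, 1, 8) = 8
H (Chen): max(0, 5) = 5
B (Mika): min(8, 9, 5) = 5
J (Chen): max(7, 6) = 7
C (Mika): min(7, 3) = 3
Root (Chen): max(6, 5, 3) = 6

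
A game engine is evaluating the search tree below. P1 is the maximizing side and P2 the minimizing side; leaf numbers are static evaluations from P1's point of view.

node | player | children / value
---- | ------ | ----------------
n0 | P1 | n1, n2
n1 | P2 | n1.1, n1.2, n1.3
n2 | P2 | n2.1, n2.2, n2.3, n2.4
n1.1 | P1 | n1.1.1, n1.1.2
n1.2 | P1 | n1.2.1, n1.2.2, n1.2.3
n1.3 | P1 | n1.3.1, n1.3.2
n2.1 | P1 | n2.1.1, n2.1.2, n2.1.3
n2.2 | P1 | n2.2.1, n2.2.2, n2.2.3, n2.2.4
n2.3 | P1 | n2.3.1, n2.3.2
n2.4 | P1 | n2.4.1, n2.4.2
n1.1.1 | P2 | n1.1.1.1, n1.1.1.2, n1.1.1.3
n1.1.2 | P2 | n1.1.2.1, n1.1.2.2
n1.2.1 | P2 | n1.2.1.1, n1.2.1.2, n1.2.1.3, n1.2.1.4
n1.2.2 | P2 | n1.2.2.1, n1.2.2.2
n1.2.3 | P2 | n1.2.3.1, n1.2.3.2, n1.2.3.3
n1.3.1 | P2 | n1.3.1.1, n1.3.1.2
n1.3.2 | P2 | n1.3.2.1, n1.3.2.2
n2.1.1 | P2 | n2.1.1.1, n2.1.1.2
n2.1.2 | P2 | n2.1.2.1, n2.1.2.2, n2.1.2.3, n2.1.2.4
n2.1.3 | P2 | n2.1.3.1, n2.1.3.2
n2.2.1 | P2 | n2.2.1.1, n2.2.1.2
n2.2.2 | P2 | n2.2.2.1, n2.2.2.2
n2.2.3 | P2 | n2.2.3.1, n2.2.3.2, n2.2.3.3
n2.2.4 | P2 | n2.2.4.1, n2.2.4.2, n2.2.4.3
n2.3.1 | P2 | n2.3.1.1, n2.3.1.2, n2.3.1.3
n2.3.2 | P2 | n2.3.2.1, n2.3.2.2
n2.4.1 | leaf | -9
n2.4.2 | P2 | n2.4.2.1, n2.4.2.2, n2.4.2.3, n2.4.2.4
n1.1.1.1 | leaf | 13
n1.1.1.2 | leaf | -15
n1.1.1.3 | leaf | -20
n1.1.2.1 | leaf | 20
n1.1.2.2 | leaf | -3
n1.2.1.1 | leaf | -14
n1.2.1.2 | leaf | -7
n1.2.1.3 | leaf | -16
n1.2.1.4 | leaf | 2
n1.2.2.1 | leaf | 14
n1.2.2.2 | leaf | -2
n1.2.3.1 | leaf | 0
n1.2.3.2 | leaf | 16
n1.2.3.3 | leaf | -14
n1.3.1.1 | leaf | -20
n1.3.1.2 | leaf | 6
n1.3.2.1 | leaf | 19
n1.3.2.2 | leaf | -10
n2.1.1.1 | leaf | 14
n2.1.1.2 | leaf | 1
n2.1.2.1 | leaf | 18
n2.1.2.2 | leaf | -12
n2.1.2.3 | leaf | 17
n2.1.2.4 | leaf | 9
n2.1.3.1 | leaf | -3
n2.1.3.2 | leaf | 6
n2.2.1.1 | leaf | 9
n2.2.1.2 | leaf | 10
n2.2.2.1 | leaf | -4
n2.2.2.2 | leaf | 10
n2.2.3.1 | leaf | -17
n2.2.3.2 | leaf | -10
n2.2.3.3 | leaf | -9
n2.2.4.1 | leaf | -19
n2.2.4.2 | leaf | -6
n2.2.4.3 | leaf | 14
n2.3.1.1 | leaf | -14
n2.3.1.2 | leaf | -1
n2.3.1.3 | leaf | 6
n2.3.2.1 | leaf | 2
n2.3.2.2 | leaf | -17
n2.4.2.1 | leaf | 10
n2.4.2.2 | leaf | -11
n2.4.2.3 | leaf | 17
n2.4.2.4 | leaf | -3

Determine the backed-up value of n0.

-10

n1.1.1 (P2): min(13, -15, -20) = -20
n1.1.2 (P2): min(20, -3) = -3
n1.1 (P1): max(-20, -3) = -3
n1.2.1 (P2): min(-14, -7, -16, 2) = -16
n1.2.2 (P2): min(14, -2) = -2
n1.2.3 (P2): min(0, 16, -14) = -14
n1.2 (P1): max(-16, -2, -14) = -2
n1.3.1 (P2): min(-20, 6) = -20
n1.3.2 (P2): min(19, -10) = -10
n1.3 (P1): max(-20, -10) = -10
n1 (P2): min(-3, -2, -10) = -10
n2.1.1 (P2): min(14, 1) = 1
n2.1.2 (P2): min(18, -12, 17, 9) = -12
n2.1.3 (P2): min(-3, 6) = -3
n2.1 (P1): max(1, -12, -3) = 1
n2.2.1 (P2): min(9, 10) = 9
n2.2.2 (P2): min(-4, 10) = -4
n2.2.3 (P2): min(-17, -10, -9) = -17
n2.2.4 (P2): min(-19, -6, 14) = -19
n2.2 (P1): max(9, -4, -17, -19) = 9
n2.3.1 (P2): min(-14, -1, 6) = -14
n2.3.2 (P2): min(2, -17) = -17
n2.3 (P1): max(-14, -17) = -14
n2.4.2 (P2): min(10, -11, 17, -3) = -11
n2.4 (P1): max(-9, -11) = -9
n2 (P2): min(1, 9, -14, -9) = -14
n0 (P1): max(-10, -14) = -10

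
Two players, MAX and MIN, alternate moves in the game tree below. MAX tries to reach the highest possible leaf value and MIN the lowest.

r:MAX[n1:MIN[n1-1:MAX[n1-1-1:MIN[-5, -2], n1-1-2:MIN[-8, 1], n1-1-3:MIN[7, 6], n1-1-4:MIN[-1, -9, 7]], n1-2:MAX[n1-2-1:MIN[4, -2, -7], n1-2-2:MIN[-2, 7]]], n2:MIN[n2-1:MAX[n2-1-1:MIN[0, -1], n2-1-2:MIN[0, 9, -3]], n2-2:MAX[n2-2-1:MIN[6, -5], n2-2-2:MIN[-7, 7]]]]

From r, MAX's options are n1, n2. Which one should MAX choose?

n1

n1-1-1 (MIN): min(-5, -2) = -5
n1-1-2 (MIN): min(-8, 1) = -8
n1-1-3 (MIN): min(7, 6) = 6
n1-1-4 (MIN): min(-1, -9, 7) = -9
n1-1 (MAX): max(-5, -8, 6, -9) = 6
n1-2-1 (MIN): min(4, -2, -7) = -7
n1-2-2 (MIN): min(-2, 7) = -2
n1-2 (MAX): max(-7, -2) = -2
n1 (MIN): min(6, -2) = -2
n2-1-1 (MIN): min(0, -1) = -1
n2-1-2 (MIN): min(0, 9, -3) = -3
n2-1 (MAX): max(-1, -3) = -1
n2-2-1 (MIN): min(6, -5) = -5
n2-2-2 (MIN): min(-7, 7) = -7
n2-2 (MAX): max(-5, -7) = -5
n2 (MIN): min(-1, -5) = -5
r (MAX): max(-2, -5) = -2
MAX at r wants the highest of {n1=-2, n2=-5}, so chooses n1.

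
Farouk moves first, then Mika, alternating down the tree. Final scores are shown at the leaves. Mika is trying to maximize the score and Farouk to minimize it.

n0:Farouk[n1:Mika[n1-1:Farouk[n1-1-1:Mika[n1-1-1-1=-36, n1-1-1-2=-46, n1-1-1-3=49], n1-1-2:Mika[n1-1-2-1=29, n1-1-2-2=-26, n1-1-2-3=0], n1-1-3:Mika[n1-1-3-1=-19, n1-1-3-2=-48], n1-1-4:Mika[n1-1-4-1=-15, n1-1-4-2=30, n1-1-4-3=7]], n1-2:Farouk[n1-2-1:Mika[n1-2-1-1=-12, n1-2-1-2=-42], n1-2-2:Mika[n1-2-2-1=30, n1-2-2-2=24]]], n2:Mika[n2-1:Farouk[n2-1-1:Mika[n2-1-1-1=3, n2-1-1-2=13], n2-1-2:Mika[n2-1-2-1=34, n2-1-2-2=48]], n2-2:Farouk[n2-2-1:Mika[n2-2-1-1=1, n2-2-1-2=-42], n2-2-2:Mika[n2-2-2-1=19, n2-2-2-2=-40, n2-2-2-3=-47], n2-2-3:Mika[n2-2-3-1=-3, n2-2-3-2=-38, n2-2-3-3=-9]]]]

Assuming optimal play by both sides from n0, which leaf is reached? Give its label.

n1-1-1 (Mika): max(-36, -46, 49) = 49
n1-1-2 (Mika): max(29, -26, 0) = 29
n1-1-3 (Mika): max(-19, -48) = -19
n1-1-4 (Mika): max(-15, 30, 7) = 30
n1-1 (Farouk): min(49, 29, -19, 30) = -19
n1-2-1 (Mika): max(-12, -42) = -12
n1-2-2 (Mika): max(30, 24) = 30
n1-2 (Farouk): min(-12, 30) = -12
n1 (Mika): max(-19, -12) = -12
n2-1-1 (Mika): max(3, 13) = 13
n2-1-2 (Mika): max(34, 48) = 48
n2-1 (Farouk): min(13, 48) = 13
n2-2-1 (Mika): max(1, -42) = 1
n2-2-2 (Mika): max(19, -40, -47) = 19
n2-2-3 (Mika): max(-3, -38, -9) = -3
n2-2 (Farouk): min(1, 19, -3) = -3
n2 (Mika): max(13, -3) = 13
n0 (Farouk): min(-12, 13) = -12
At n0, Farouk picks n1 (lowest: -12).
At n1, Mika picks n1-2 (highest: -12).
At n1-2, Farouk picks n1-2-1 (lowest: -12).
At n1-2-1, Mika picks n1-2-1-1 (highest: -12).
Terminal value -12.

n1-2-1-1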